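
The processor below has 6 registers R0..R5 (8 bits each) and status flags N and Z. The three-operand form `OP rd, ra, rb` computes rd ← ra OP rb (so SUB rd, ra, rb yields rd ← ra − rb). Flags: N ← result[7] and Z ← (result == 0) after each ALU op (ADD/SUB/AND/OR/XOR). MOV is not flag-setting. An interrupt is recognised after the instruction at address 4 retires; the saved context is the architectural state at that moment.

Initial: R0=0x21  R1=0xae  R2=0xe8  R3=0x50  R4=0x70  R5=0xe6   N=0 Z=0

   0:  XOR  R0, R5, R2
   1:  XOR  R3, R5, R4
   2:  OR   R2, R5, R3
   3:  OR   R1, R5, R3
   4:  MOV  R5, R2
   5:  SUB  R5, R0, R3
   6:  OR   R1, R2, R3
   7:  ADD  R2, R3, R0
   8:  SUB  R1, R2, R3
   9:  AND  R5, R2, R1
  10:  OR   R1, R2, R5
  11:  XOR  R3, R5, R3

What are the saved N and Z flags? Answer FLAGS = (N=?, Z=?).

after  0: R0=0x0e R1=0xae R2=0xe8 R3=0x50 R4=0x70 R5=0xe6  N=0 Z=0
after  1: R0=0x0e R1=0xae R2=0xe8 R3=0x96 R4=0x70 R5=0xe6  N=1 Z=0
after  2: R0=0x0e R1=0xae R2=0xf6 R3=0x96 R4=0x70 R5=0xe6  N=1 Z=0
after  3: R0=0x0e R1=0xf6 R2=0xf6 R3=0x96 R4=0x70 R5=0xe6  N=1 Z=0
after  4: R0=0x0e R1=0xf6 R2=0xf6 R3=0x96 R4=0x70 R5=0xf6  N=1 Z=0
-- IRQ taken; context saved, return-PC = 5 --

FLAGS = (N=1, Z=0)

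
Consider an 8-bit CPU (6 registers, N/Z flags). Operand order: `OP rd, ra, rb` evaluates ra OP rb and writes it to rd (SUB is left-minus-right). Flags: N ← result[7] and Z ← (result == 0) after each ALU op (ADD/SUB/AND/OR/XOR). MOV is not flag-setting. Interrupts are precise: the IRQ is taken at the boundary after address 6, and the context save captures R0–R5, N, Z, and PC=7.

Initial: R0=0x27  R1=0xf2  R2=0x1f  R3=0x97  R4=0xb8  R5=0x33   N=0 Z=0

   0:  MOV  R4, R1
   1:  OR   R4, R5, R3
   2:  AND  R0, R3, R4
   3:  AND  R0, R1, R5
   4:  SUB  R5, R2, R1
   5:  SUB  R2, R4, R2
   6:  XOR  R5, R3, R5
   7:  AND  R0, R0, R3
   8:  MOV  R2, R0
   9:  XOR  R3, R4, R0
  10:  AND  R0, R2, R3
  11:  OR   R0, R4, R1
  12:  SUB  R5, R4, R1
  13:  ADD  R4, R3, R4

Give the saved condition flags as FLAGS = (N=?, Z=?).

FLAGS = (N=1, Z=0)

after  0: R0=0x27 R1=0xf2 R2=0x1f R3=0x97 R4=0xf2 R5=0x33  N=0 Z=0
after  1: R0=0x27 R1=0xf2 R2=0x1f R3=0x97 R4=0xb7 R5=0x33  N=1 Z=0
after  2: R0=0x97 R1=0xf2 R2=0x1f R3=0x97 R4=0xb7 R5=0x33  N=1 Z=0
after  3: R0=0x32 R1=0xf2 R2=0x1f R3=0x97 R4=0xb7 R5=0x33  N=0 Z=0
after  4: R0=0x32 R1=0xf2 R2=0x1f R3=0x97 R4=0xb7 R5=0x2d  N=0 Z=0
after  5: R0=0x32 R1=0xf2 R2=0x98 R3=0x97 R4=0xb7 R5=0x2d  N=1 Z=0
after  6: R0=0x32 R1=0xf2 R2=0x98 R3=0x97 R4=0xb7 R5=0xba  N=1 Z=0
-- IRQ taken; context saved, return-PC = 7 --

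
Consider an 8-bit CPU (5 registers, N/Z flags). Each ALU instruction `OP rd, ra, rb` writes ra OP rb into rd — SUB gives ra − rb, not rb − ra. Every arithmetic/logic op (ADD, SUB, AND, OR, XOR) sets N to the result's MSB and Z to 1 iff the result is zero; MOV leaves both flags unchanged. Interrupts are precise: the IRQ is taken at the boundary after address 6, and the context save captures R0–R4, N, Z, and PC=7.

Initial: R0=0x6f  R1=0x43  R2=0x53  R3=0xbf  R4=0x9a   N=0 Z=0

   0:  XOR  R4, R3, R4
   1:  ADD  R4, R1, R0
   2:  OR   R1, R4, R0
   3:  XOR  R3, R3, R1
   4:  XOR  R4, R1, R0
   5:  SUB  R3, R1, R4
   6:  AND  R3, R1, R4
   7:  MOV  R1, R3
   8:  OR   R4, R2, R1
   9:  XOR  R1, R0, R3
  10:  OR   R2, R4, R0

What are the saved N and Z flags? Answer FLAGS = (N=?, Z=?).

after  0: R0=0x6f R1=0x43 R2=0x53 R3=0xbf R4=0x25  N=0 Z=0
after  1: R0=0x6f R1=0x43 R2=0x53 R3=0xbf R4=0xb2  N=1 Z=0
after  2: R0=0x6f R1=0xff R2=0x53 R3=0xbf R4=0xb2  N=1 Z=0
after  3: R0=0x6f R1=0xff R2=0x53 R3=0x40 R4=0xb2  N=0 Z=0
after  4: R0=0x6f R1=0xff R2=0x53 R3=0x40 R4=0x90  N=1 Z=0
after  5: R0=0x6f R1=0xff R2=0x53 R3=0x6f R4=0x90  N=0 Z=0
after  6: R0=0x6f R1=0xff R2=0x53 R3=0x90 R4=0x90  N=1 Z=0
-- IRQ taken; context saved, return-PC = 7 --

FLAGS = (N=1, Z=0)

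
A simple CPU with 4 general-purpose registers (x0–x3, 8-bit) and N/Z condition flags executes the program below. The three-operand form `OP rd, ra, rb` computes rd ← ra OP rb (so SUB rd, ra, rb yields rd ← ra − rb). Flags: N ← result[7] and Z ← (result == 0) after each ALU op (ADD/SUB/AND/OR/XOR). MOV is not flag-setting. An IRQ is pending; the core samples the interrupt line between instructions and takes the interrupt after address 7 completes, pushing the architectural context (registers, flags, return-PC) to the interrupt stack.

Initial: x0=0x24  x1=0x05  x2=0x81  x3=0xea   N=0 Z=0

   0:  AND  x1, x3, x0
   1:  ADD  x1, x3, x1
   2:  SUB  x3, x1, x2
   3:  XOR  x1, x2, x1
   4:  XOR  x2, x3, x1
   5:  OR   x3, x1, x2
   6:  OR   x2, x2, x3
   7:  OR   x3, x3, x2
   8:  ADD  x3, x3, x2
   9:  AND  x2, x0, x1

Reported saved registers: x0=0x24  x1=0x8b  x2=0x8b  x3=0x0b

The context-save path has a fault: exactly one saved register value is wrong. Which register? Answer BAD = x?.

BAD = x3

after  0: x0=0x24 x1=0x20 x2=0x81 x3=0xea  N=0 Z=0
after  1: x0=0x24 x1=0x0a x2=0x81 x3=0xea  N=0 Z=0
after  2: x0=0x24 x1=0x0a x2=0x81 x3=0x89  N=1 Z=0
after  3: x0=0x24 x1=0x8b x2=0x81 x3=0x89  N=1 Z=0
after  4: x0=0x24 x1=0x8b x2=0x02 x3=0x89  N=0 Z=0
after  5: x0=0x24 x1=0x8b x2=0x02 x3=0x8b  N=1 Z=0
after  6: x0=0x24 x1=0x8b x2=0x8b x3=0x8b  N=1 Z=0
after  7: x0=0x24 x1=0x8b x2=0x8b x3=0x8b  N=1 Z=0
-- IRQ taken; context saved, return-PC = 8 --
mismatch: x3: reported 0x0b vs actual 0x8b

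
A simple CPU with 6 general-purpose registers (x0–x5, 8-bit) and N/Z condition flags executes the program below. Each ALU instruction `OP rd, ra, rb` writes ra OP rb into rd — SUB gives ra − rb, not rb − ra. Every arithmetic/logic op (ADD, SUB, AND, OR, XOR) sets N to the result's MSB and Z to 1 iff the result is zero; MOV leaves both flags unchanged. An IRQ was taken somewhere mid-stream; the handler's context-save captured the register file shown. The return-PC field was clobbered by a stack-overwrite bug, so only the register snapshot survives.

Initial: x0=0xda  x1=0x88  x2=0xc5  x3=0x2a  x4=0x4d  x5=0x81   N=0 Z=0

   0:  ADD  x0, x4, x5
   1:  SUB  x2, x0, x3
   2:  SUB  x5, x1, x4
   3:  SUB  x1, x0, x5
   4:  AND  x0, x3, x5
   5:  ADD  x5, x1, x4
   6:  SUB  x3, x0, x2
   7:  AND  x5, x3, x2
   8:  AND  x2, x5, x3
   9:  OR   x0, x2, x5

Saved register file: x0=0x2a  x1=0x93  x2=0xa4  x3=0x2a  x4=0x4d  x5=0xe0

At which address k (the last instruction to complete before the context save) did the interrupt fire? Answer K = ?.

after  0: x0=0xce x1=0x88 x2=0xc5 x3=0x2a x4=0x4d x5=0x81  N=1 Z=0
after  1: x0=0xce x1=0x88 x2=0xa4 x3=0x2a x4=0x4d x5=0x81  N=1 Z=0
after  2: x0=0xce x1=0x88 x2=0xa4 x3=0x2a x4=0x4d x5=0x3b  N=0 Z=0
after  3: x0=0xce x1=0x93 x2=0xa4 x3=0x2a x4=0x4d x5=0x3b  N=1 Z=0
after  4: x0=0x2a x1=0x93 x2=0xa4 x3=0x2a x4=0x4d x5=0x3b  N=0 Z=0
after  5: x0=0x2a x1=0x93 x2=0xa4 x3=0x2a x4=0x4d x5=0xe0  N=1 Z=0
-- IRQ taken; context saved, return-PC = 6 --

K = 5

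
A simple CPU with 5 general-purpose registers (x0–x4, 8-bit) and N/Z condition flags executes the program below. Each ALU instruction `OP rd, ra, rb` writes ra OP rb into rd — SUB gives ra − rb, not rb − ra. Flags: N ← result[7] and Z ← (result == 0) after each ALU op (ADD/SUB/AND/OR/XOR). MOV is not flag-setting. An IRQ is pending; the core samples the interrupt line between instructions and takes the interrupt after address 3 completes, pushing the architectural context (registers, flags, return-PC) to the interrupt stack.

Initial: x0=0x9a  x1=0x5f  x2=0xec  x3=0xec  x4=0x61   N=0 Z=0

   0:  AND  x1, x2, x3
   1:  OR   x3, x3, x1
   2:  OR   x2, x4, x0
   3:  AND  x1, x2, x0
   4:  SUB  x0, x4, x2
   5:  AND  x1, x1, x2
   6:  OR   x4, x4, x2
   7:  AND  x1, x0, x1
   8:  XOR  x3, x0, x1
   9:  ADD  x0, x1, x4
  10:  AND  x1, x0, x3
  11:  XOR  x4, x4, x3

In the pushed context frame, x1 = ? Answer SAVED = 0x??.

after  0: x0=0x9a x1=0xec x2=0xec x3=0xec x4=0x61  N=1 Z=0
after  1: x0=0x9a x1=0xec x2=0xec x3=0xec x4=0x61  N=1 Z=0
after  2: x0=0x9a x1=0xec x2=0xfb x3=0xec x4=0x61  N=1 Z=0
after  3: x0=0x9a x1=0x9a x2=0xfb x3=0xec x4=0x61  N=1 Z=0
-- IRQ taken; context saved, return-PC = 4 --

SAVED = 0x9a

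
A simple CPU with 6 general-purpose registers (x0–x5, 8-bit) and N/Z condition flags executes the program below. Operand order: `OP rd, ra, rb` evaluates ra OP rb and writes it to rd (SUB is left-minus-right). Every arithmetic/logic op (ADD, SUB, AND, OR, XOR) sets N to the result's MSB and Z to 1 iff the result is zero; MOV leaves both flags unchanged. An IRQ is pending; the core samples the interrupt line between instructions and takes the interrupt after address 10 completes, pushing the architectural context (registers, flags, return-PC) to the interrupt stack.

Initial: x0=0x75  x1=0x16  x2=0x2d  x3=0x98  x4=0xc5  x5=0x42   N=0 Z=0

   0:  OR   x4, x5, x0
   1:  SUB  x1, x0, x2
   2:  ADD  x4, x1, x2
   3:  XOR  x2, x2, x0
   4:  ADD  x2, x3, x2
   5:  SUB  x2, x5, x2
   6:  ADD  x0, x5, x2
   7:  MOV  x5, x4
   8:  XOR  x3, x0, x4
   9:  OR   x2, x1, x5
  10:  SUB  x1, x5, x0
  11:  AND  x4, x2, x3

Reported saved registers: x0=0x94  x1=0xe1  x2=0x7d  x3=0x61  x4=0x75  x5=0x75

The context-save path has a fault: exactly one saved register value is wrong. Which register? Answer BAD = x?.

BAD = x3

after  0: x0=0x75 x1=0x16 x2=0x2d x3=0x98 x4=0x77 x5=0x42  N=0 Z=0
after  1: x0=0x75 x1=0x48 x2=0x2d x3=0x98 x4=0x77 x5=0x42  N=0 Z=0
after  2: x0=0x75 x1=0x48 x2=0x2d x3=0x98 x4=0x75 x5=0x42  N=0 Z=0
after  3: x0=0x75 x1=0x48 x2=0x58 x3=0x98 x4=0x75 x5=0x42  N=0 Z=0
after  4: x0=0x75 x1=0x48 x2=0xf0 x3=0x98 x4=0x75 x5=0x42  N=1 Z=0
after  5: x0=0x75 x1=0x48 x2=0x52 x3=0x98 x4=0x75 x5=0x42  N=0 Z=0
after  6: x0=0x94 x1=0x48 x2=0x52 x3=0x98 x4=0x75 x5=0x42  N=1 Z=0
after  7: x0=0x94 x1=0x48 x2=0x52 x3=0x98 x4=0x75 x5=0x75  N=1 Z=0
after  8: x0=0x94 x1=0x48 x2=0x52 x3=0xe1 x4=0x75 x5=0x75  N=1 Z=0
after  9: x0=0x94 x1=0x48 x2=0x7d x3=0xe1 x4=0x75 x5=0x75  N=0 Z=0
after 10: x0=0x94 x1=0xe1 x2=0x7d x3=0xe1 x4=0x75 x5=0x75  N=1 Z=0
-- IRQ taken; context saved, return-PC = 11 --
mismatch: x3: reported 0x61 vs actual 0xe1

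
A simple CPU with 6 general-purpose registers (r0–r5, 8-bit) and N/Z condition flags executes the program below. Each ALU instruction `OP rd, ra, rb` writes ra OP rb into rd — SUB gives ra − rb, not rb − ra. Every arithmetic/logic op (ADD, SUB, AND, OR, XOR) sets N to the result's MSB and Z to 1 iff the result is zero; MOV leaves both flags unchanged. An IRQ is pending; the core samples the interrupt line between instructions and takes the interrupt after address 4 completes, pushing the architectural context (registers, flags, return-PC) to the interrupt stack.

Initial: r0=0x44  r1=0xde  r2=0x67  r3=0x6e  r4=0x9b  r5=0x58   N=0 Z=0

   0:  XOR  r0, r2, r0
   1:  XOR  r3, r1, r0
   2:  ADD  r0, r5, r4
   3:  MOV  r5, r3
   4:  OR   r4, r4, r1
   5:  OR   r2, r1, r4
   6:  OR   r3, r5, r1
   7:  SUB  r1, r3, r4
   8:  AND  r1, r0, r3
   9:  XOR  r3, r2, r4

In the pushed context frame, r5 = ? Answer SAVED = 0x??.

SAVED = 0xfd

after  0: r0=0x23 r1=0xde r2=0x67 r3=0x6e r4=0x9b r5=0x58  N=0 Z=0
after  1: r0=0x23 r1=0xde r2=0x67 r3=0xfd r4=0x9b r5=0x58  N=1 Z=0
after  2: r0=0xf3 r1=0xde r2=0x67 r3=0xfd r4=0x9b r5=0x58  N=1 Z=0
after  3: r0=0xf3 r1=0xde r2=0x67 r3=0xfd r4=0x9b r5=0xfd  N=1 Z=0
after  4: r0=0xf3 r1=0xde r2=0x67 r3=0xfd r4=0xdf r5=0xfd  N=1 Z=0
-- IRQ taken; context saved, return-PC = 5 --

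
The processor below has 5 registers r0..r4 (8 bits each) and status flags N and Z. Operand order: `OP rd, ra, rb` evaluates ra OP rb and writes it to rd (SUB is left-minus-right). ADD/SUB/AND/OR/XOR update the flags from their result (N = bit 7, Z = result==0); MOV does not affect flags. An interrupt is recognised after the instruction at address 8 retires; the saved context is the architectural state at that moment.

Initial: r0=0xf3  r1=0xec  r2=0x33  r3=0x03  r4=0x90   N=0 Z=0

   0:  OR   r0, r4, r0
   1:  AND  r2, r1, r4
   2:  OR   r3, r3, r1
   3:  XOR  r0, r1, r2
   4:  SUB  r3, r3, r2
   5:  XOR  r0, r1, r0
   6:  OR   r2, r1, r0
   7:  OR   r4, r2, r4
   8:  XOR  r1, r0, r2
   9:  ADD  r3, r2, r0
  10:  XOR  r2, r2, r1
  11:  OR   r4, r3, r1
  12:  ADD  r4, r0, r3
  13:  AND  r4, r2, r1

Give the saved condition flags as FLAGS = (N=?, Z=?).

FLAGS = (N=0, Z=0)

after  0: r0=0xf3 r1=0xec r2=0x33 r3=0x03 r4=0x90  N=1 Z=0
after  1: r0=0xf3 r1=0xec r2=0x80 r3=0x03 r4=0x90  N=1 Z=0
after  2: r0=0xf3 r1=0xec r2=0x80 r3=0xef r4=0x90  N=1 Z=0
after  3: r0=0x6c r1=0xec r2=0x80 r3=0xef r4=0x90  N=0 Z=0
after  4: r0=0x6c r1=0xec r2=0x80 r3=0x6f r4=0x90  N=0 Z=0
after  5: r0=0x80 r1=0xec r2=0x80 r3=0x6f r4=0x90  N=1 Z=0
after  6: r0=0x80 r1=0xec r2=0xec r3=0x6f r4=0x90  N=1 Z=0
after  7: r0=0x80 r1=0xec r2=0xec r3=0x6f r4=0xfc  N=1 Z=0
after  8: r0=0x80 r1=0x6c r2=0xec r3=0x6f r4=0xfc  N=0 Z=0
-- IRQ taken; context saved, return-PC = 9 --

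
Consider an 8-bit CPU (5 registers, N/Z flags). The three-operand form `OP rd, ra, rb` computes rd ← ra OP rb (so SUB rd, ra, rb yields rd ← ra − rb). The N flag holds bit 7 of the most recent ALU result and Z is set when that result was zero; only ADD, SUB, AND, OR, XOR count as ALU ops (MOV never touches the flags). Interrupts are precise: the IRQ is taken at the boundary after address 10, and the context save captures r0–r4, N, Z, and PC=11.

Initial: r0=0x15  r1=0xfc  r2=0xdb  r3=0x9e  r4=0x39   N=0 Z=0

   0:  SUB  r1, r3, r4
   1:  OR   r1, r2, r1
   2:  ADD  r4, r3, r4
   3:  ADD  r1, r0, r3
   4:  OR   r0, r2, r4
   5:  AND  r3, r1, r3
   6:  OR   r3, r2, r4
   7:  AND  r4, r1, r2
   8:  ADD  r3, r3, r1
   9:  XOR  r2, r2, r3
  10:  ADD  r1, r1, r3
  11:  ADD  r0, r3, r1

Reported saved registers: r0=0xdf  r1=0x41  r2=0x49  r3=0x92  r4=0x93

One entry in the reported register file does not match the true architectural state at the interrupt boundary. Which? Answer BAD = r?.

BAD = r1

after  0: r0=0x15 r1=0x65 r2=0xdb r3=0x9e r4=0x39  N=0 Z=0
after  1: r0=0x15 r1=0xff r2=0xdb r3=0x9e r4=0x39  N=1 Z=0
after  2: r0=0x15 r1=0xff r2=0xdb r3=0x9e r4=0xd7  N=1 Z=0
after  3: r0=0x15 r1=0xb3 r2=0xdb r3=0x9e r4=0xd7  N=1 Z=0
after  4: r0=0xdf r1=0xb3 r2=0xdb r3=0x9e r4=0xd7  N=1 Z=0
after  5: r0=0xdf r1=0xb3 r2=0xdb r3=0x92 r4=0xd7  N=1 Z=0
after  6: r0=0xdf r1=0xb3 r2=0xdb r3=0xdf r4=0xd7  N=1 Z=0
after  7: r0=0xdf r1=0xb3 r2=0xdb r3=0xdf r4=0x93  N=1 Z=0
after  8: r0=0xdf r1=0xb3 r2=0xdb r3=0x92 r4=0x93  N=1 Z=0
after  9: r0=0xdf r1=0xb3 r2=0x49 r3=0x92 r4=0x93  N=0 Z=0
after 10: r0=0xdf r1=0x45 r2=0x49 r3=0x92 r4=0x93  N=0 Z=0
-- IRQ taken; context saved, return-PC = 11 --
mismatch: r1: reported 0x41 vs actual 0x45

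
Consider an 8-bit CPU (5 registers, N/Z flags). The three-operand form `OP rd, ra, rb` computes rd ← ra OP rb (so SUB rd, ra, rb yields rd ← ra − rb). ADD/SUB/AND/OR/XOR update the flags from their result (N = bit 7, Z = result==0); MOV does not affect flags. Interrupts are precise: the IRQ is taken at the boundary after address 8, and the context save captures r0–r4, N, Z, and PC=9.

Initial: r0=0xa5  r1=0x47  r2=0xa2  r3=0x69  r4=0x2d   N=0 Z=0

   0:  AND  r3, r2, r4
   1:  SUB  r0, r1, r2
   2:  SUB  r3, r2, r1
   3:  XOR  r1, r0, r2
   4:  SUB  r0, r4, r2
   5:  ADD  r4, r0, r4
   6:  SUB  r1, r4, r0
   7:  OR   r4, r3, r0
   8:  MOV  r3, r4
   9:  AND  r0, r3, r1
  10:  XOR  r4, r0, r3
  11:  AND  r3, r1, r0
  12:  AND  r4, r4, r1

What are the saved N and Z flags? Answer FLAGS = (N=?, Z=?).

FLAGS = (N=1, Z=0)

after  0: r0=0xa5 r1=0x47 r2=0xa2 r3=0x20 r4=0x2d  N=0 Z=0
after  1: r0=0xa5 r1=0x47 r2=0xa2 r3=0x20 r4=0x2d  N=1 Z=0
after  2: r0=0xa5 r1=0x47 r2=0xa2 r3=0x5b r4=0x2d  N=0 Z=0
after  3: r0=0xa5 r1=0x07 r2=0xa2 r3=0x5b r4=0x2d  N=0 Z=0
after  4: r0=0x8b r1=0x07 r2=0xa2 r3=0x5b r4=0x2d  N=1 Z=0
after  5: r0=0x8b r1=0x07 r2=0xa2 r3=0x5b r4=0xb8  N=1 Z=0
after  6: r0=0x8b r1=0x2d r2=0xa2 r3=0x5b r4=0xb8  N=0 Z=0
after  7: r0=0x8b r1=0x2d r2=0xa2 r3=0x5b r4=0xdb  N=1 Z=0
after  8: r0=0x8b r1=0x2d r2=0xa2 r3=0xdb r4=0xdb  N=1 Z=0
-- IRQ taken; context saved, return-PC = 9 --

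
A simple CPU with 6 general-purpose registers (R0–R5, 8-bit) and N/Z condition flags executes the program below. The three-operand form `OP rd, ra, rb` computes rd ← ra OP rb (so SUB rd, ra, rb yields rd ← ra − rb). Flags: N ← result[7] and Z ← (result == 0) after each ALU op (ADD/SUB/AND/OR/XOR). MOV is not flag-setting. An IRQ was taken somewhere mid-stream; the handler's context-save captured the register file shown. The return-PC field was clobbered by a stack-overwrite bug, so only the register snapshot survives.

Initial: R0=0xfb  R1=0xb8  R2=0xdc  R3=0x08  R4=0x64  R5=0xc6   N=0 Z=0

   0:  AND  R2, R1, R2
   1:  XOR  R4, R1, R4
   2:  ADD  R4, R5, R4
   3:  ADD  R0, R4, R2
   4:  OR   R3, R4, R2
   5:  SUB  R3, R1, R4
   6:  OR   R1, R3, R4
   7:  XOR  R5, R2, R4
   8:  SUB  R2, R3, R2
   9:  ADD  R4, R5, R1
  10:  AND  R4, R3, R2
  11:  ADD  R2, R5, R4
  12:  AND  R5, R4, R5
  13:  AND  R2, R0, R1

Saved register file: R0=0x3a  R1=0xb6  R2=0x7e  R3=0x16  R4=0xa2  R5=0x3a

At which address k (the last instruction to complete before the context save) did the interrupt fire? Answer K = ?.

after  0: R0=0xfb R1=0xb8 R2=0x98 R3=0x08 R4=0x64 R5=0xc6  N=1 Z=0
after  1: R0=0xfb R1=0xb8 R2=0x98 R3=0x08 R4=0xdc R5=0xc6  N=1 Z=0
after  2: R0=0xfb R1=0xb8 R2=0x98 R3=0x08 R4=0xa2 R5=0xc6  N=1 Z=0
after  3: R0=0x3a R1=0xb8 R2=0x98 R3=0x08 R4=0xa2 R5=0xc6  N=0 Z=0
after  4: R0=0x3a R1=0xb8 R2=0x98 R3=0xba R4=0xa2 R5=0xc6  N=1 Z=0
after  5: R0=0x3a R1=0xb8 R2=0x98 R3=0x16 R4=0xa2 R5=0xc6  N=0 Z=0
after  6: R0=0x3a R1=0xb6 R2=0x98 R3=0x16 R4=0xa2 R5=0xc6  N=1 Z=0
after  7: R0=0x3a R1=0xb6 R2=0x98 R3=0x16 R4=0xa2 R5=0x3a  N=0 Z=0
after  8: R0=0x3a R1=0xb6 R2=0x7e R3=0x16 R4=0xa2 R5=0x3a  N=0 Z=0
-- IRQ taken; context saved, return-PC = 9 --

K = 8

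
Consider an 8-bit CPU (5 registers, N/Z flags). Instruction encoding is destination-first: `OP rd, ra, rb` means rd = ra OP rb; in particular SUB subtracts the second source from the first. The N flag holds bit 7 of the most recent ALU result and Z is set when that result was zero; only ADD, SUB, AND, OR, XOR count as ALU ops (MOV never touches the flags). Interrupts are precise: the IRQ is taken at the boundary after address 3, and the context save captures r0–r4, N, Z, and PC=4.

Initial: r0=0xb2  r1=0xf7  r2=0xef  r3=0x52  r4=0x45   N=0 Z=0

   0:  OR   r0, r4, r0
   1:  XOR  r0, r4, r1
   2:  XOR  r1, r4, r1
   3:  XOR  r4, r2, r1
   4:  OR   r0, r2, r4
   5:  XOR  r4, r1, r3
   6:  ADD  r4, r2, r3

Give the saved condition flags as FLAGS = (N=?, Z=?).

after  0: r0=0xf7 r1=0xf7 r2=0xef r3=0x52 r4=0x45  N=1 Z=0
after  1: r0=0xb2 r1=0xf7 r2=0xef r3=0x52 r4=0x45  N=1 Z=0
after  2: r0=0xb2 r1=0xb2 r2=0xef r3=0x52 r4=0x45  N=1 Z=0
after  3: r0=0xb2 r1=0xb2 r2=0xef r3=0x52 r4=0x5d  N=0 Z=0
-- IRQ taken; context saved, return-PC = 4 --

FLAGS = (N=0, Z=0)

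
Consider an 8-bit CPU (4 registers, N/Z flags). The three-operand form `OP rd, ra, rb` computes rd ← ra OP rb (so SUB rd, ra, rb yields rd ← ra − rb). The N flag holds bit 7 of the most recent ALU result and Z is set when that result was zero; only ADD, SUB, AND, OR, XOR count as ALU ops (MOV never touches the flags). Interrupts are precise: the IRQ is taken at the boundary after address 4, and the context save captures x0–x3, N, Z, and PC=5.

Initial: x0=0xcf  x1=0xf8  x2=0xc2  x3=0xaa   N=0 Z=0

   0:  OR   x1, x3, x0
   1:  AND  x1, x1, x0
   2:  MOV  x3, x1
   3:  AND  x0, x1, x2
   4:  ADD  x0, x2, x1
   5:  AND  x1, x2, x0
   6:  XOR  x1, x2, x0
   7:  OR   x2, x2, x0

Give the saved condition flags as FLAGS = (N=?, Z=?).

after  0: x0=0xcf x1=0xef x2=0xc2 x3=0xaa  N=1 Z=0
after  1: x0=0xcf x1=0xcf x2=0xc2 x3=0xaa  N=1 Z=0
after  2: x0=0xcf x1=0xcf x2=0xc2 x3=0xcf  N=1 Z=0
after  3: x0=0xc2 x1=0xcf x2=0xc2 x3=0xcf  N=1 Z=0
after  4: x0=0x91 x1=0xcf x2=0xc2 x3=0xcf  N=1 Z=0
-- IRQ taken; context saved, return-PC = 5 --

FLAGS = (N=1, Z=0)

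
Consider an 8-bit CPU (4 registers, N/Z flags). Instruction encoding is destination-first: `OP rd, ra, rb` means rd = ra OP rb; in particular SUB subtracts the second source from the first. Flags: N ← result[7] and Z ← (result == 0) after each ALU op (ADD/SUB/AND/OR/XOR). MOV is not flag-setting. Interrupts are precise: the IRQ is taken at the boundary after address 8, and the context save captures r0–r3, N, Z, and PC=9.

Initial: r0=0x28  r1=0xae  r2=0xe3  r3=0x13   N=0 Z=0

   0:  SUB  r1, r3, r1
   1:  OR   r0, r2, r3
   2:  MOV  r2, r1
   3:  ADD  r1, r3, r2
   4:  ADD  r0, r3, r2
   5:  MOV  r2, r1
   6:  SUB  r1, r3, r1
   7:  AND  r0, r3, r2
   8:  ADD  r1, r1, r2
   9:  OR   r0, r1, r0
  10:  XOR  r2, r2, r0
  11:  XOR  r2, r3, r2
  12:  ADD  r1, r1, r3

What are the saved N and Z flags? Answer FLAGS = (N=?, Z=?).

FLAGS = (N=0, Z=0)

after  0: r0=0x28 r1=0x65 r2=0xe3 r3=0x13  N=0 Z=0
after  1: r0=0xf3 r1=0x65 r2=0xe3 r3=0x13  N=1 Z=0
after  2: r0=0xf3 r1=0x65 r2=0x65 r3=0x13  N=1 Z=0
after  3: r0=0xf3 r1=0x78 r2=0x65 r3=0x13  N=0 Z=0
after  4: r0=0x78 r1=0x78 r2=0x65 r3=0x13  N=0 Z=0
after  5: r0=0x78 r1=0x78 r2=0x78 r3=0x13  N=0 Z=0
after  6: r0=0x78 r1=0x9b r2=0x78 r3=0x13  N=1 Z=0
after  7: r0=0x10 r1=0x9b r2=0x78 r3=0x13  N=0 Z=0
after  8: r0=0x10 r1=0x13 r2=0x78 r3=0x13  N=0 Z=0
-- IRQ taken; context saved, return-PC = 9 --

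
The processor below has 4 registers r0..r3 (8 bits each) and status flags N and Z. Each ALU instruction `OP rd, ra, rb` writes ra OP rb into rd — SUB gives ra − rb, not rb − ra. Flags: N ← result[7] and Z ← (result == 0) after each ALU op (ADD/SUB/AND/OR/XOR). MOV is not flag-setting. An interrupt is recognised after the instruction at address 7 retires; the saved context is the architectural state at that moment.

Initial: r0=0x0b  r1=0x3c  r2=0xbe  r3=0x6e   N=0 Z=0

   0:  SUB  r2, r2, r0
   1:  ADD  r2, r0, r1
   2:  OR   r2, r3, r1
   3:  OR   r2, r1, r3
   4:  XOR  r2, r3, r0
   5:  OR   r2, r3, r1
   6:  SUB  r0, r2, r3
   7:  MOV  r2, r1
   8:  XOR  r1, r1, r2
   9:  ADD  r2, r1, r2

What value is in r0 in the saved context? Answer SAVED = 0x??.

SAVED = 0x10

after  0: r0=0x0b r1=0x3c r2=0xb3 r3=0x6e  N=1 Z=0
after  1: r0=0x0b r1=0x3c r2=0x47 r3=0x6e  N=0 Z=0
after  2: r0=0x0b r1=0x3c r2=0x7e r3=0x6e  N=0 Z=0
after  3: r0=0x0b r1=0x3c r2=0x7e r3=0x6e  N=0 Z=0
after  4: r0=0x0b r1=0x3c r2=0x65 r3=0x6e  N=0 Z=0
after  5: r0=0x0b r1=0x3c r2=0x7e r3=0x6e  N=0 Z=0
after  6: r0=0x10 r1=0x3c r2=0x7e r3=0x6e  N=0 Z=0
after  7: r0=0x10 r1=0x3c r2=0x3c r3=0x6e  N=0 Z=0
-- IRQ taken; context saved, return-PC = 8 --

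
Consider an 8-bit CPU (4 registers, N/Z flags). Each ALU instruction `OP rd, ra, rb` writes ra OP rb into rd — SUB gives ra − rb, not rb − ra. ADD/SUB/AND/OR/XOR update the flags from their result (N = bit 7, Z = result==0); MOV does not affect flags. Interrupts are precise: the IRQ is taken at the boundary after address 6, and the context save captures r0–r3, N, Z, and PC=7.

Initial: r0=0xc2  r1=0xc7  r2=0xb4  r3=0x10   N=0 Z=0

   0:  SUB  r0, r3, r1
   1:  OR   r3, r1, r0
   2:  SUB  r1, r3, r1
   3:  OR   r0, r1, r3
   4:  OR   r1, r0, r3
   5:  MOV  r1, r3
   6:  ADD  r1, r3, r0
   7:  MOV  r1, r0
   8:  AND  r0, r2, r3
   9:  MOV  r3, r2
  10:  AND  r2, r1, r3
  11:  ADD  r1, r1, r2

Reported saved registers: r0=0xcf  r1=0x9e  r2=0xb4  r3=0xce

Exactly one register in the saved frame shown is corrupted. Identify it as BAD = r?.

BAD = r3

after  0: r0=0x49 r1=0xc7 r2=0xb4 r3=0x10  N=0 Z=0
after  1: r0=0x49 r1=0xc7 r2=0xb4 r3=0xcf  N=1 Z=0
after  2: r0=0x49 r1=0x08 r2=0xb4 r3=0xcf  N=0 Z=0
after  3: r0=0xcf r1=0x08 r2=0xb4 r3=0xcf  N=1 Z=0
after  4: r0=0xcf r1=0xcf r2=0xb4 r3=0xcf  N=1 Z=0
after  5: r0=0xcf r1=0xcf r2=0xb4 r3=0xcf  N=1 Z=0
after  6: r0=0xcf r1=0x9e r2=0xb4 r3=0xcf  N=1 Z=0
-- IRQ taken; context saved, return-PC = 7 --
mismatch: r3: reported 0xce vs actual 0xcf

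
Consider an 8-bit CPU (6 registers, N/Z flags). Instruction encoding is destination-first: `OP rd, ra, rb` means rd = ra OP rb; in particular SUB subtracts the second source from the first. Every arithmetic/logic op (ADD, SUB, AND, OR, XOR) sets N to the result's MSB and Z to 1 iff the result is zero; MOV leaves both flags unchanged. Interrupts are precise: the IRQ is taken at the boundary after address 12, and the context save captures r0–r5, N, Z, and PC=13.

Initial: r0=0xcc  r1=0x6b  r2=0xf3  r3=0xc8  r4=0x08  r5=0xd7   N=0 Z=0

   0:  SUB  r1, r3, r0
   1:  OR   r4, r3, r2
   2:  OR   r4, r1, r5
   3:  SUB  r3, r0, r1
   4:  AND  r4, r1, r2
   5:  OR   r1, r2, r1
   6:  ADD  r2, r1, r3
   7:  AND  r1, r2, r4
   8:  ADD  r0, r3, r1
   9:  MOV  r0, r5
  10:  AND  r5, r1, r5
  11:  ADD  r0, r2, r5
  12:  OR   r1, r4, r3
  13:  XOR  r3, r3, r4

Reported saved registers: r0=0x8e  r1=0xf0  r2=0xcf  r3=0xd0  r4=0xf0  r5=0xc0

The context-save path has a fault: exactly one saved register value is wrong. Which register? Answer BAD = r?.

BAD = r0

after  0: r0=0xcc r1=0xfc r2=0xf3 r3=0xc8 r4=0x08 r5=0xd7  N=1 Z=0
after  1: r0=0xcc r1=0xfc r2=0xf3 r3=0xc8 r4=0xfb r5=0xd7  N=1 Z=0
after  2: r0=0xcc r1=0xfc r2=0xf3 r3=0xc8 r4=0xff r5=0xd7  N=1 Z=0
after  3: r0=0xcc r1=0xfc r2=0xf3 r3=0xd0 r4=0xff r5=0xd7  N=1 Z=0
after  4: r0=0xcc r1=0xfc r2=0xf3 r3=0xd0 r4=0xf0 r5=0xd7  N=1 Z=0
after  5: r0=0xcc r1=0xff r2=0xf3 r3=0xd0 r4=0xf0 r5=0xd7  N=1 Z=0
after  6: r0=0xcc r1=0xff r2=0xcf r3=0xd0 r4=0xf0 r5=0xd7  N=1 Z=0
after  7: r0=0xcc r1=0xc0 r2=0xcf r3=0xd0 r4=0xf0 r5=0xd7  N=1 Z=0
after  8: r0=0x90 r1=0xc0 r2=0xcf r3=0xd0 r4=0xf0 r5=0xd7  N=1 Z=0
after  9: r0=0xd7 r1=0xc0 r2=0xcf r3=0xd0 r4=0xf0 r5=0xd7  N=1 Z=0
after 10: r0=0xd7 r1=0xc0 r2=0xcf r3=0xd0 r4=0xf0 r5=0xc0  N=1 Z=0
after 11: r0=0x8f r1=0xc0 r2=0xcf r3=0xd0 r4=0xf0 r5=0xc0  N=1 Z=0
after 12: r0=0x8f r1=0xf0 r2=0xcf r3=0xd0 r4=0xf0 r5=0xc0  N=1 Z=0
-- IRQ taken; context saved, return-PC = 13 --
mismatch: r0: reported 0x8e vs actual 0x8f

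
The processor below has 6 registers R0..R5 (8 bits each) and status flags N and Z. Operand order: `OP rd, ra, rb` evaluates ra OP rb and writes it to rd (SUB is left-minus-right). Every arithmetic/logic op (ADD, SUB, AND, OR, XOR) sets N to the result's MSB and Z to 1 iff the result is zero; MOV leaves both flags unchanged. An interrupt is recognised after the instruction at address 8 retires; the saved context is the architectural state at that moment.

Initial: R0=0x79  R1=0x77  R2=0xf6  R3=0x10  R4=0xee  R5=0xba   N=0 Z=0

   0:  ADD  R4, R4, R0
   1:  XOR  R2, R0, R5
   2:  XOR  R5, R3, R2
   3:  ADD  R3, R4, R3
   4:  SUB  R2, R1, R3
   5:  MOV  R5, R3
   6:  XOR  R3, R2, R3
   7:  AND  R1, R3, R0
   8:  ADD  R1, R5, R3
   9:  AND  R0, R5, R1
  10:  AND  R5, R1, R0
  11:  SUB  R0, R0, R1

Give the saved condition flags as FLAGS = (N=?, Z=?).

FLAGS = (N=1, Z=0)

after  0: R0=0x79 R1=0x77 R2=0xf6 R3=0x10 R4=0x67 R5=0xba  N=0 Z=0
after  1: R0=0x79 R1=0x77 R2=0xc3 R3=0x10 R4=0x67 R5=0xba  N=1 Z=0
after  2: R0=0x79 R1=0x77 R2=0xc3 R3=0x10 R4=0x67 R5=0xd3  N=1 Z=0
after  3: R0=0x79 R1=0x77 R2=0xc3 R3=0x77 R4=0x67 R5=0xd3  N=0 Z=0
after  4: R0=0x79 R1=0x77 R2=0x00 R3=0x77 R4=0x67 R5=0xd3  N=0 Z=1
after  5: R0=0x79 R1=0x77 R2=0x00 R3=0x77 R4=0x67 R5=0x77  N=0 Z=1
after  6: R0=0x79 R1=0x77 R2=0x00 R3=0x77 R4=0x67 R5=0x77  N=0 Z=0
after  7: R0=0x79 R1=0x71 R2=0x00 R3=0x77 R4=0x67 R5=0x77  N=0 Z=0
after  8: R0=0x79 R1=0xee R2=0x00 R3=0x77 R4=0x67 R5=0x77  N=1 Z=0
-- IRQ taken; context saved, return-PC = 9 --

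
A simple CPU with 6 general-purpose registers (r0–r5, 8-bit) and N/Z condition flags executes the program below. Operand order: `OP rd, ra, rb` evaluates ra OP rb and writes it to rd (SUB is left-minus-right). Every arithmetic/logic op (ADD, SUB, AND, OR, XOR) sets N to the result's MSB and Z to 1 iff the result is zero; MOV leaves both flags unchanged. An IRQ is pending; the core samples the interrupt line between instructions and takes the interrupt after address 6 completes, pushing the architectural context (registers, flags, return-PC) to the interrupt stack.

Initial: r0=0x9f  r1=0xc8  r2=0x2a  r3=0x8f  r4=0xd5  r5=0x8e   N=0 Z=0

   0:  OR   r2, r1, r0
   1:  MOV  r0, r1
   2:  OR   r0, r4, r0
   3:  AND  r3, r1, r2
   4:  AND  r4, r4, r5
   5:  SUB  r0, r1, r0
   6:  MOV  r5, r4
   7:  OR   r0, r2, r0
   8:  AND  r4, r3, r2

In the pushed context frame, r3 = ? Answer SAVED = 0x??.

SAVED = 0xc8

after  0: r0=0x9f r1=0xc8 r2=0xdf r3=0x8f r4=0xd5 r5=0x8e  N=1 Z=0
after  1: r0=0xc8 r1=0xc8 r2=0xdf r3=0x8f r4=0xd5 r5=0x8e  N=1 Z=0
after  2: r0=0xdd r1=0xc8 r2=0xdf r3=0x8f r4=0xd5 r5=0x8e  N=1 Z=0
after  3: r0=0xdd r1=0xc8 r2=0xdf r3=0xc8 r4=0xd5 r5=0x8e  N=1 Z=0
after  4: r0=0xdd r1=0xc8 r2=0xdf r3=0xc8 r4=0x84 r5=0x8e  N=1 Z=0
after  5: r0=0xeb r1=0xc8 r2=0xdf r3=0xc8 r4=0x84 r5=0x8e  N=1 Z=0
after  6: r0=0xeb r1=0xc8 r2=0xdf r3=0xc8 r4=0x84 r5=0x84  N=1 Z=0
-- IRQ taken; context saved, return-PC = 7 --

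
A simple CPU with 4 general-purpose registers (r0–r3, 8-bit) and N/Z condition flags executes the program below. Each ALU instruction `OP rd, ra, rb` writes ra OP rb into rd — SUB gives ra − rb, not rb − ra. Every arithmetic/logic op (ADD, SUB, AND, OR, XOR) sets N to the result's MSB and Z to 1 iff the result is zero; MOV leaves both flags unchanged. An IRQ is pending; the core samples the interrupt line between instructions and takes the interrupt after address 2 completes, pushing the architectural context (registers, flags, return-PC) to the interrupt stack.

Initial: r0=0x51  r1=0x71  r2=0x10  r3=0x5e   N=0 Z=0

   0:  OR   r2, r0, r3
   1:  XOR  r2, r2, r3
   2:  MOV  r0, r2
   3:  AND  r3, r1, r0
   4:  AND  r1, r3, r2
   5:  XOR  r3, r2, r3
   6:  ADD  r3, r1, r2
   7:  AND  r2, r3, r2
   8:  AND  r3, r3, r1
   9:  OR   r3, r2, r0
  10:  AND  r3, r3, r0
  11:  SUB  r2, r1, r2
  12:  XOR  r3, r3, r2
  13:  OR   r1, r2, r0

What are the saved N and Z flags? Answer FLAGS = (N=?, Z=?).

after  0: r0=0x51 r1=0x71 r2=0x5f r3=0x5e  N=0 Z=0
after  1: r0=0x51 r1=0x71 r2=0x01 r3=0x5e  N=0 Z=0
after  2: r0=0x01 r1=0x71 r2=0x01 r3=0x5e  N=0 Z=0
-- IRQ taken; context saved, return-PC = 3 --

FLAGS = (N=0, Z=0)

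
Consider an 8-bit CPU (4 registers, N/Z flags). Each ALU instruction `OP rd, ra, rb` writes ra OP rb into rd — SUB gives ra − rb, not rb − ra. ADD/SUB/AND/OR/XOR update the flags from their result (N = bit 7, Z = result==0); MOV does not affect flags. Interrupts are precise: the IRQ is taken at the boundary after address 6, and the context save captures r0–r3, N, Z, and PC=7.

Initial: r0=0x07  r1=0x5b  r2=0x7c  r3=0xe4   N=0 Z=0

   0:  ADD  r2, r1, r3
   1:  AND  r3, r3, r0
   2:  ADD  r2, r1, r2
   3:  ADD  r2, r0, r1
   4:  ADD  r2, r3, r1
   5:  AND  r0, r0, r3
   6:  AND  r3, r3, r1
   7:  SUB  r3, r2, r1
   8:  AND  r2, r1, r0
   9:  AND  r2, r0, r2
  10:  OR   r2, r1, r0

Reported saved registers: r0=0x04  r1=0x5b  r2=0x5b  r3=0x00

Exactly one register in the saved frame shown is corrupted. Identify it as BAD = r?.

after  0: r0=0x07 r1=0x5b r2=0x3f r3=0xe4  N=0 Z=0
after  1: r0=0x07 r1=0x5b r2=0x3f r3=0x04  N=0 Z=0
after  2: r0=0x07 r1=0x5b r2=0x9a r3=0x04  N=1 Z=0
after  3: r0=0x07 r1=0x5b r2=0x62 r3=0x04  N=0 Z=0
after  4: r0=0x07 r1=0x5b r2=0x5f r3=0x04  N=0 Z=0
after  5: r0=0x04 r1=0x5b r2=0x5f r3=0x04  N=0 Z=0
after  6: r0=0x04 r1=0x5b r2=0x5f r3=0x00  N=0 Z=1
-- IRQ taken; context saved, return-PC = 7 --
mismatch: r2: reported 0x5b vs actual 0x5f

BAD = r2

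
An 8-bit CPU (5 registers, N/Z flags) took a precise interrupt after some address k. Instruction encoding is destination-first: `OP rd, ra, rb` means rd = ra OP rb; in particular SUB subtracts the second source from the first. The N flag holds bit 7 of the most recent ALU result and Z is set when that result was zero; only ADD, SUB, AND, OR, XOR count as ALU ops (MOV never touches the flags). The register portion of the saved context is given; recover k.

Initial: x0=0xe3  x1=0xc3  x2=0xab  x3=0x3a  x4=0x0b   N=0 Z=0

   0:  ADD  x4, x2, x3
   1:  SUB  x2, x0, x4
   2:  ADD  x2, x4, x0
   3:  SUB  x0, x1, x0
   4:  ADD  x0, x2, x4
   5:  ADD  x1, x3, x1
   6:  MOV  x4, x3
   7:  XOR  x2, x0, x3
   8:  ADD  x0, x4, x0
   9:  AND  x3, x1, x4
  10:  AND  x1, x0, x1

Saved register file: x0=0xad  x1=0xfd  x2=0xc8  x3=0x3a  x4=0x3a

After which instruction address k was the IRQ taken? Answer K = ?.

K = 6

after  0: x0=0xe3 x1=0xc3 x2=0xab x3=0x3a x4=0xe5  N=1 Z=0
after  1: x0=0xe3 x1=0xc3 x2=0xfe x3=0x3a x4=0xe5  N=1 Z=0
after  2: x0=0xe3 x1=0xc3 x2=0xc8 x3=0x3a x4=0xe5  N=1 Z=0
after  3: x0=0xe0 x1=0xc3 x2=0xc8 x3=0x3a x4=0xe5  N=1 Z=0
after  4: x0=0xad x1=0xc3 x2=0xc8 x3=0x3a x4=0xe5  N=1 Z=0
after  5: x0=0xad x1=0xfd x2=0xc8 x3=0x3a x4=0xe5  N=1 Z=0
after  6: x0=0xad x1=0xfd x2=0xc8 x3=0x3a x4=0x3a  N=1 Z=0
-- IRQ taken; context saved, return-PC = 7 --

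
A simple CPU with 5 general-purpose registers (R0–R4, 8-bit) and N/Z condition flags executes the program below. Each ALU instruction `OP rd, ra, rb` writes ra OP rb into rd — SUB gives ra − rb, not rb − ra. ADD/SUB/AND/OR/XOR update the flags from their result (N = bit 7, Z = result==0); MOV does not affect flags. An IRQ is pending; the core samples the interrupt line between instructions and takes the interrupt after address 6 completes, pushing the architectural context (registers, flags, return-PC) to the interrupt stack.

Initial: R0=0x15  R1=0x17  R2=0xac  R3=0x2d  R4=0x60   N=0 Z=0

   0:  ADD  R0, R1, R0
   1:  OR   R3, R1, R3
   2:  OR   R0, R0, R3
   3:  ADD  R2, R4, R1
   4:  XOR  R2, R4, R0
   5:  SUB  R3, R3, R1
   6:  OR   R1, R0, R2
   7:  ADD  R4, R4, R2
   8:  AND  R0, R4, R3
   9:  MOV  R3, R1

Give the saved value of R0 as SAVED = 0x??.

SAVED = 0x3f

after  0: R0=0x2c R1=0x17 R2=0xac R3=0x2d R4=0x60  N=0 Z=0
after  1: R0=0x2c R1=0x17 R2=0xac R3=0x3f R4=0x60  N=0 Z=0
after  2: R0=0x3f R1=0x17 R2=0xac R3=0x3f R4=0x60  N=0 Z=0
after  3: R0=0x3f R1=0x17 R2=0x77 R3=0x3f R4=0x60  N=0 Z=0
after  4: R0=0x3f R1=0x17 R2=0x5f R3=0x3f R4=0x60  N=0 Z=0
after  5: R0=0x3f R1=0x17 R2=0x5f R3=0x28 R4=0x60  N=0 Z=0
after  6: R0=0x3f R1=0x7f R2=0x5f R3=0x28 R4=0x60  N=0 Z=0
-- IRQ taken; context saved, return-PC = 7 --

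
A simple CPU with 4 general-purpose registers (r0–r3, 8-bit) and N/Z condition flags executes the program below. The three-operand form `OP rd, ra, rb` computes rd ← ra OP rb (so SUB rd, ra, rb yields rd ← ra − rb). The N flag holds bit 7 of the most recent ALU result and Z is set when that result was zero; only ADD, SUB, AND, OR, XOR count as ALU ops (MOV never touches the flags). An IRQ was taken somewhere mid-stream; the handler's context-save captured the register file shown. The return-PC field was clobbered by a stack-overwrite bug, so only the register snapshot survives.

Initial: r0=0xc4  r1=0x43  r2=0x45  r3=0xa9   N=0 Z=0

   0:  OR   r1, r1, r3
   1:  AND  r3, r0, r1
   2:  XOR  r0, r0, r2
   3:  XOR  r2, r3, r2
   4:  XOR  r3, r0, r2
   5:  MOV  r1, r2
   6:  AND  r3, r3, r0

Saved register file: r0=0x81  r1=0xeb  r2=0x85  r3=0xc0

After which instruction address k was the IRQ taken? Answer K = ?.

K = 3

after  0: r0=0xc4 r1=0xeb r2=0x45 r3=0xa9  N=1 Z=0
after  1: r0=0xc4 r1=0xeb r2=0x45 r3=0xc0  N=1 Z=0
after  2: r0=0x81 r1=0xeb r2=0x45 r3=0xc0  N=1 Z=0
after  3: r0=0x81 r1=0xeb r2=0x85 r3=0xc0  N=1 Z=0
-- IRQ taken; context saved, return-PC = 4 --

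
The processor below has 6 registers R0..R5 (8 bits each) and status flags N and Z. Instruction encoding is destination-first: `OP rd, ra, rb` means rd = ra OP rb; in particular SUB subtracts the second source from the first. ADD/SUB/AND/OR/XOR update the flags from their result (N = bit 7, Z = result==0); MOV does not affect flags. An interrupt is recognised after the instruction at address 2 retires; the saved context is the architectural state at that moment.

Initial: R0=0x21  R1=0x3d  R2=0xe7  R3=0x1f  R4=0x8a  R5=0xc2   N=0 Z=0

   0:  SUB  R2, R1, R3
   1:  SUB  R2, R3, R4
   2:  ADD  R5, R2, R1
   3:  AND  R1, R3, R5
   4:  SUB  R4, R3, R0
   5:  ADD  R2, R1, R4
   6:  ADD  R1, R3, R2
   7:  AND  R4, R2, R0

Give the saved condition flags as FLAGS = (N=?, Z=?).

FLAGS = (N=1, Z=0)

after  0: R0=0x21 R1=0x3d R2=0x1e R3=0x1f R4=0x8a R5=0xc2  N=0 Z=0
after  1: R0=0x21 R1=0x3d R2=0x95 R3=0x1f R4=0x8a R5=0xc2  N=1 Z=0
after  2: R0=0x21 R1=0x3d R2=0x95 R3=0x1f R4=0x8a R5=0xd2  N=1 Z=0
-- IRQ taken; context saved, return-PC = 3 --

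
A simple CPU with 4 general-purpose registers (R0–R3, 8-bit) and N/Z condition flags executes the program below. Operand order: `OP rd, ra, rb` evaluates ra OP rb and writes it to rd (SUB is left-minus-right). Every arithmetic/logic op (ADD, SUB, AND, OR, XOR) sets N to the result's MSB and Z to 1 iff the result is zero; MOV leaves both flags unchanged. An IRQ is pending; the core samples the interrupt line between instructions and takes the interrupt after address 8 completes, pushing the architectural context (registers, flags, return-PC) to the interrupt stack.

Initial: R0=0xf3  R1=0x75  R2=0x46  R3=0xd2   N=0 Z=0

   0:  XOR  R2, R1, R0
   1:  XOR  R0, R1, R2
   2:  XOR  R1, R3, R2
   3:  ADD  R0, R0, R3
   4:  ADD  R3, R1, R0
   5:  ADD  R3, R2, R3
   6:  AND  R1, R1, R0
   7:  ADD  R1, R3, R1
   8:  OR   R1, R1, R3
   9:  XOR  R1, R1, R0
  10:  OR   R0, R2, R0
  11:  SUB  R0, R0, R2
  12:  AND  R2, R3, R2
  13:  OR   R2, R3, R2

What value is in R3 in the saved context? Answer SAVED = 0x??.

after  0: R0=0xf3 R1=0x75 R2=0x86 R3=0xd2  N=1 Z=0
after  1: R0=0xf3 R1=0x75 R2=0x86 R3=0xd2  N=1 Z=0
after  2: R0=0xf3 R1=0x54 R2=0x86 R3=0xd2  N=0 Z=0
after  3: R0=0xc5 R1=0x54 R2=0x86 R3=0xd2  N=1 Z=0
after  4: R0=0xc5 R1=0x54 R2=0x86 R3=0x19  N=0 Z=0
after  5: R0=0xc5 R1=0x54 R2=0x86 R3=0x9f  N=1 Z=0
after  6: R0=0xc5 R1=0x44 R2=0x86 R3=0x9f  N=0 Z=0
after  7: R0=0xc5 R1=0xe3 R2=0x86 R3=0x9f  N=1 Z=0
after  8: R0=0xc5 R1=0xff R2=0x86 R3=0x9f  N=1 Z=0
-- IRQ taken; context saved, return-PC = 9 --

SAVED = 0x9f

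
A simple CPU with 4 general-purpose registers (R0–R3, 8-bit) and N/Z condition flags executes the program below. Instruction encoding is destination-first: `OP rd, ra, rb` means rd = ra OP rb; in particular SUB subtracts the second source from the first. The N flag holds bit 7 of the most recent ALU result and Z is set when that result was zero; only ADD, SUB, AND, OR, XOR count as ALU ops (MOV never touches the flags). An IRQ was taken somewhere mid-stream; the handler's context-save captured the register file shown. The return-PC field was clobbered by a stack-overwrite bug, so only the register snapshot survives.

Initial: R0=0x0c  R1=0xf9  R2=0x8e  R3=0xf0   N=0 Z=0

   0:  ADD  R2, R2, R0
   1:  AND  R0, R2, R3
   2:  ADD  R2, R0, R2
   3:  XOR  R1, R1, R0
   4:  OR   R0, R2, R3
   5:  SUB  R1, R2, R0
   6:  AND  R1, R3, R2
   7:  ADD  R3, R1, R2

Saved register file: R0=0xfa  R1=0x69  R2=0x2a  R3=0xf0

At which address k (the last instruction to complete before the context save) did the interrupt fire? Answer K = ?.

after  0: R0=0x0c R1=0xf9 R2=0x9a R3=0xf0  N=1 Z=0
after  1: R0=0x90 R1=0xf9 R2=0x9a R3=0xf0  N=1 Z=0
after  2: R0=0x90 R1=0xf9 R2=0x2a R3=0xf0  N=0 Z=0
after  3: R0=0x90 R1=0x69 R2=0x2a R3=0xf0  N=0 Z=0
after  4: R0=0xfa R1=0x69 R2=0x2a R3=0xf0  N=1 Z=0
-- IRQ taken; context saved, return-PC = 5 --

K = 4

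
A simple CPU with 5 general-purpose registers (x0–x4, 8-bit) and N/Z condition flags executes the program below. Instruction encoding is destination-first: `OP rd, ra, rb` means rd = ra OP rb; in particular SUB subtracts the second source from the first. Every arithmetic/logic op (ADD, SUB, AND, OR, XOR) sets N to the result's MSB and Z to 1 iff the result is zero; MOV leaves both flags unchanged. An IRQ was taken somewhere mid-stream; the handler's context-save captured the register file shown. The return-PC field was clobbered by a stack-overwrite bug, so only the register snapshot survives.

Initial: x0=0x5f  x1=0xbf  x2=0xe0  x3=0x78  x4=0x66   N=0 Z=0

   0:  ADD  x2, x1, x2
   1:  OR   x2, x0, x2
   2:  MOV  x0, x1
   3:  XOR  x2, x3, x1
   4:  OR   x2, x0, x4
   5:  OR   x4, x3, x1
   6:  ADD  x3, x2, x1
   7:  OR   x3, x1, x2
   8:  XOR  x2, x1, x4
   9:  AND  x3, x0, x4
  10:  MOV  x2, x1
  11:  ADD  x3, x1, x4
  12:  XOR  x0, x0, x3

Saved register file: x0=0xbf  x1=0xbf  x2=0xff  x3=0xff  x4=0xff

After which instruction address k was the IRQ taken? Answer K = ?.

K = 7

after  0: x0=0x5f x1=0xbf x2=0x9f x3=0x78 x4=0x66  N=1 Z=0
after  1: x0=0x5f x1=0xbf x2=0xdf x3=0x78 x4=0x66  N=1 Z=0
after  2: x0=0xbf x1=0xbf x2=0xdf x3=0x78 x4=0x66  N=1 Z=0
after  3: x0=0xbf x1=0xbf x2=0xc7 x3=0x78 x4=0x66  N=1 Z=0
after  4: x0=0xbf x1=0xbf x2=0xff x3=0x78 x4=0x66  N=1 Z=0
after  5: x0=0xbf x1=0xbf x2=0xff x3=0x78 x4=0xff  N=1 Z=0
after  6: x0=0xbf x1=0xbf x2=0xff x3=0xbe x4=0xff  N=1 Z=0
after  7: x0=0xbf x1=0xbf x2=0xff x3=0xff x4=0xff  N=1 Z=0
-- IRQ taken; context saved, return-PC = 8 --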